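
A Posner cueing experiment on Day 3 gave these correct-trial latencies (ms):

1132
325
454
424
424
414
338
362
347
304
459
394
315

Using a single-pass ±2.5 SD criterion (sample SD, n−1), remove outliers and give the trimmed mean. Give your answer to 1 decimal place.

380.0 ms

n = 13, ΣRT = 5692, M = 437.846
Σ(x−M)² = 555147.69; s = √(555147.69/12) = 215.087
Cutoffs: 437.846 ± 2.5·215.087 → [-99.9, 975.6]
Outside: 1132 → excluded.
Retained (n=12): Σ = 4560, mean = 4560/12 = 380.000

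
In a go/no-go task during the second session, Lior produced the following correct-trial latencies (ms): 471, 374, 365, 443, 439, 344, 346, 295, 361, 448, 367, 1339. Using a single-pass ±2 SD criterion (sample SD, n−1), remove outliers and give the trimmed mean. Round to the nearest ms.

n = 12, ΣRT = 5592, M = 466.000
Σ(x−M)² = 861752.00; s = √(861752.00/11) = 279.895
Cutoffs: 466.000 ± 2·279.895 → [-93.8, 1025.8]
Outside: 1339 → excluded.
Retained (n=11): Σ = 4253, mean = 4253/11 = 386.636

387 ms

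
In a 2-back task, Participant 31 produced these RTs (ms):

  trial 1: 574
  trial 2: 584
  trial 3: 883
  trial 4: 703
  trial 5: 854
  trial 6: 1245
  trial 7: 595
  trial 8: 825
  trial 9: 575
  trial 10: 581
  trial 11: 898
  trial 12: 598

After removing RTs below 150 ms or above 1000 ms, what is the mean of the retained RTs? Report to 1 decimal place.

Excluded: 1245
Retained (n=11): Σ = 7670
Mean = 7670/11 = 697.2727

697.3 ms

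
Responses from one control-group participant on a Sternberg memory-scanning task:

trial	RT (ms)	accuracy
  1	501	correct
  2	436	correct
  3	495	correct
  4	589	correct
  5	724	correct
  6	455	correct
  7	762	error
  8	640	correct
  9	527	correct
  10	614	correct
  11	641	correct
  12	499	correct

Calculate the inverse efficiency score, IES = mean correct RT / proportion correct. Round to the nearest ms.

Correct trials (n=11): 501, 436, 495, 589, 724, 455, 640, 527, 614, 641, 499
Mean correct RT = 6121/11 = 556.4545 ms
Proportion correct = 11/12
IES = 556.4545 / (11/12) = 607.041 ms

607 ms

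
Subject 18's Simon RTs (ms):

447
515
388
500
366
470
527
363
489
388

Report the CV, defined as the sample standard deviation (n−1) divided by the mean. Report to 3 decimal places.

n = 10, Σ = 4453, M = 445.3000
Σ(x−M)² = 36676.100; s = √(36676.100/9) = 63.8367
CV = 63.8367 / 445.3000 = 0.14336

0.143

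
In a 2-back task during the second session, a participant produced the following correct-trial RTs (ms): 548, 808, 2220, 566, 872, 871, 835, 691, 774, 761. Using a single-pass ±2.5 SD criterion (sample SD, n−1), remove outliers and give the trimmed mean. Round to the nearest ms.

747 ms

n = 10, ΣRT = 8946, M = 894.600
Σ(x−M)² = 2070760.40; s = √(2070760.40/9) = 479.671
Cutoffs: 894.600 ± 2.5·479.671 → [-304.6, 2093.8]
Outside: 2220 → excluded.
Retained (n=9): Σ = 6726, mean = 6726/9 = 747.333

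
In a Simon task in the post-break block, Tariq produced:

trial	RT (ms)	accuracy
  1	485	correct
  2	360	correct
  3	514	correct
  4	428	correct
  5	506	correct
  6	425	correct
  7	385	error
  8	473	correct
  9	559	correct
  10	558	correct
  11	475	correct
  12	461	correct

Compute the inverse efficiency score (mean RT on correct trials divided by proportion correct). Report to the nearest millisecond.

520 ms

Correct trials (n=11): 485, 360, 514, 428, 506, 425, 473, 559, 558, 475, 461
Mean correct RT = 5244/11 = 476.7273 ms
Proportion correct = 11/12
IES = 476.7273 / (11/12) = 520.066 ms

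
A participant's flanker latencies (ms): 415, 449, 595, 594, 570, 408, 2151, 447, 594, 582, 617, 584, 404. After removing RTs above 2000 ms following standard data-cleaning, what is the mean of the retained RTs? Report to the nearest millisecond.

522 ms

Excluded: 2151
Retained (n=12): Σ = 6259
Mean = 6259/12 = 521.5833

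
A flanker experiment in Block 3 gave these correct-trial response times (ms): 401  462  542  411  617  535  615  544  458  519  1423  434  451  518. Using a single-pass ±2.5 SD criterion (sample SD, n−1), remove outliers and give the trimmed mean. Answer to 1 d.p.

n = 14, ΣRT = 7930, M = 566.429
Σ(x−M)² = 850361.43; s = √(850361.43/13) = 255.759
Cutoffs: 566.429 ± 2.5·255.759 → [-73.0, 1205.8]
Outside: 1423 → excluded.
Retained (n=13): Σ = 6507, mean = 6507/13 = 500.538

500.5 ms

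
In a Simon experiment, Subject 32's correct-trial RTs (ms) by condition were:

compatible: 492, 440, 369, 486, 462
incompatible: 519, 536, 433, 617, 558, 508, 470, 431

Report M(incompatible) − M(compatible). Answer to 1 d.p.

59.2 ms

M(compatible) = 2249/5 = 449.800
M(incompatible) = 4072/8 = 509.000
Difference = 509.000 − 449.800 = 59.200 ms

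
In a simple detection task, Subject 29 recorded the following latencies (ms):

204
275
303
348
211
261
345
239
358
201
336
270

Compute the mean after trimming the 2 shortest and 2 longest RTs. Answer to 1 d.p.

280.0 ms

Sorted: 201, 204, 211, 239, 261, 270, 275, 303, 336, 345, 348, 358
Drop lowest 2 (201, 204) and highest 2 (348, 358)
Remaining (n=8): Σ = 2240, mean = 2240/8 = 280.000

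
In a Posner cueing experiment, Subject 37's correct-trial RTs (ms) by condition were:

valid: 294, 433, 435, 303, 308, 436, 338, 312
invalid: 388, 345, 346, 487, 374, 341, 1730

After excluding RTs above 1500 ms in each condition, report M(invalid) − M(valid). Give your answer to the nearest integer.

23 ms

invalid: exclude 1730
M(valid) = 2859/8 = 357.375
M(invalid) = 2281/6 = 380.167
Difference = 380.167 − 357.375 = 22.792 ms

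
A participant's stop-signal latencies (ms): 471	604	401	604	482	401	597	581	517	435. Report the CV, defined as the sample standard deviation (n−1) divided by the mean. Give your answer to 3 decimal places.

0.163

n = 10, Σ = 5093, M = 509.3000
Σ(x−M)² = 62018.100; s = √(62018.100/9) = 83.0114
CV = 83.0114 / 509.3000 = 0.16299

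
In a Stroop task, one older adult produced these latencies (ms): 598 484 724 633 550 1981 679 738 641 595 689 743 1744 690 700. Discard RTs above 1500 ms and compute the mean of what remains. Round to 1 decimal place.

651.1 ms

Excluded: 1744, 1981
Retained (n=13): Σ = 8464
Mean = 8464/13 = 651.0769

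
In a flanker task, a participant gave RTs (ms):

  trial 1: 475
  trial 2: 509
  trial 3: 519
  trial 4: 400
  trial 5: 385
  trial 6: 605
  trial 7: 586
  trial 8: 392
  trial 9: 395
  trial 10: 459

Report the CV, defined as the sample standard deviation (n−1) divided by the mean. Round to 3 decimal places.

0.172

n = 10, Σ = 4725, M = 472.5000
Σ(x−M)² = 59520.500; s = √(59520.500/9) = 81.3227
CV = 81.3227 / 472.5000 = 0.17211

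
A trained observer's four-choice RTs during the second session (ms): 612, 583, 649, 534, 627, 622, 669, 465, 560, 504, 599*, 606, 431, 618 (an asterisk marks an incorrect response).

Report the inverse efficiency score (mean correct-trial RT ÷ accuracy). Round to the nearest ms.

Correct trials (n=13): 612, 583, 649, 534, 627, 622, 669, 465, 560, 504, 606, 431, 618
Mean correct RT = 7480/13 = 575.3846 ms
Proportion correct = 13/14
IES = 575.3846 / (13/14) = 619.645 ms

620 ms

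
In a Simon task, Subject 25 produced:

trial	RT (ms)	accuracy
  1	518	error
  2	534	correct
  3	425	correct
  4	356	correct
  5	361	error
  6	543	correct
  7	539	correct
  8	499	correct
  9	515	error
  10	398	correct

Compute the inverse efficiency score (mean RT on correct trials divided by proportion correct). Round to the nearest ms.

672 ms

Correct trials (n=7): 534, 425, 356, 543, 539, 499, 398
Mean correct RT = 3294/7 = 470.5714 ms
Proportion correct = 7/10
IES = 470.5714 / (7/10) = 672.245 ms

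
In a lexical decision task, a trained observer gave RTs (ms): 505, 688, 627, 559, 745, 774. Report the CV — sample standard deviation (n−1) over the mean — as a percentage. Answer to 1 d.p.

n = 6, Σ = 3898, M = 649.6667
Σ(x−M)² = 55679.333; s = √(55679.333/5) = 105.5266
CV = 105.5266 / 649.6667 = 0.16243 = 16.243%

16.2%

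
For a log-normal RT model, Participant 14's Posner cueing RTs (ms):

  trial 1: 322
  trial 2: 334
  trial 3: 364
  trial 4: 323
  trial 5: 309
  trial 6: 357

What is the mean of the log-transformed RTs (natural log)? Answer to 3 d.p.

ln(RT): 5.7746, 5.8111, 5.8972, 5.7777, 5.7333, 5.8777
Σ ln(RT) = 34.8716
Mean = 34.8716/6 = 5.81193

5.812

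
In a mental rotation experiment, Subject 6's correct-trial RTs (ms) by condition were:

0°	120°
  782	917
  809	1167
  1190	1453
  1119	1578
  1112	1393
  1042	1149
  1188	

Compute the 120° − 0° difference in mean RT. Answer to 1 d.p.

241.6 ms

M(0°) = 7242/7 = 1034.571
M(120°) = 7657/6 = 1276.167
Difference = 1276.167 − 1034.571 = 241.595 ms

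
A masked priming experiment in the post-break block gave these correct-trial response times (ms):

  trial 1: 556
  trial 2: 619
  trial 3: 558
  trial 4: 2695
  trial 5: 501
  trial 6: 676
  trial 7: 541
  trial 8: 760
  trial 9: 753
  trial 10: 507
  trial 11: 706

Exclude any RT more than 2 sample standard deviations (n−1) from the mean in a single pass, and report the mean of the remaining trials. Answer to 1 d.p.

617.7 ms

n = 11, ΣRT = 8872, M = 806.545
Σ(x−M)² = 4011766.73; s = √(4011766.73/10) = 633.385
Cutoffs: 806.545 ± 2·633.385 → [-460.2, 2073.3]
Outside: 2695 → excluded.
Retained (n=10): Σ = 6177, mean = 6177/10 = 617.700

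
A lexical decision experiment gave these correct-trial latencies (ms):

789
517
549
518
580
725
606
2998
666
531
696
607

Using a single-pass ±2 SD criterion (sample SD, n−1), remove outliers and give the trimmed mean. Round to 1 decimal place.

616.7 ms

n = 12, ΣRT = 9782, M = 815.167
Σ(x−M)² = 5281221.67; s = √(5281221.67/11) = 692.900
Cutoffs: 815.167 ± 2·692.900 → [-570.6, 2201.0]
Outside: 2998 → excluded.
Retained (n=11): Σ = 6784, mean = 6784/11 = 616.727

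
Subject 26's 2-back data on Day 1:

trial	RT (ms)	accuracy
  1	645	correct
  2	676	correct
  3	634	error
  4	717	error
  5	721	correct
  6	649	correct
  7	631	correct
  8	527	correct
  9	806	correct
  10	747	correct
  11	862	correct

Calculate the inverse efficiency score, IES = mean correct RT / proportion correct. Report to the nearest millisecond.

Correct trials (n=9): 645, 676, 721, 649, 631, 527, 806, 747, 862
Mean correct RT = 6264/9 = 696.0000 ms
Proportion correct = 9/11
IES = 696.0000 / (9/11) = 850.667 ms

851 ms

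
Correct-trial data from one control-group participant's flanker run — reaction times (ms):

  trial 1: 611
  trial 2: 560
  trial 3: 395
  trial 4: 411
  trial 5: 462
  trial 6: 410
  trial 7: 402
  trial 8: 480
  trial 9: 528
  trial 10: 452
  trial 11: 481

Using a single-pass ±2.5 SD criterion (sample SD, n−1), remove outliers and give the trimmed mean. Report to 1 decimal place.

n = 11, ΣRT = 5192, M = 472.000
Σ(x−M)² = 49240.00; s = √(49240.00/10) = 70.171
Cutoffs: 472.000 ± 2.5·70.171 → [296.6, 647.4]
No RTs fall outside the cutoffs; all 11 retained. Mean = 5192/11 = 472.000

472.0 ms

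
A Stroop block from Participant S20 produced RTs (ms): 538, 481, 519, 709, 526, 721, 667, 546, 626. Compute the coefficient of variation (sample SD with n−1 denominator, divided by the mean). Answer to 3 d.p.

n = 9, Σ = 5333, M = 592.5556
Σ(x−M)² = 64146.222; s = √(64146.222/8) = 89.5448
CV = 89.5448 / 592.5556 = 0.15112

0.151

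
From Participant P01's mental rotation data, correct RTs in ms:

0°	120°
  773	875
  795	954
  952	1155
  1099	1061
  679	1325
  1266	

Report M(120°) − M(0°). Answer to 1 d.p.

M(0°) = 5564/6 = 927.333
M(120°) = 5370/5 = 1074.000
Difference = 1074.000 − 927.333 = 146.667 ms

146.7 ms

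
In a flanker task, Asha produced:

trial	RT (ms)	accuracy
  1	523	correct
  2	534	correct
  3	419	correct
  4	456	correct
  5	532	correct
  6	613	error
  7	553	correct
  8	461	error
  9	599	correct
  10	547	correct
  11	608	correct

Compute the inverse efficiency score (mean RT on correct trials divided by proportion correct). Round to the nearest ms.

648 ms

Correct trials (n=9): 523, 534, 419, 456, 532, 553, 599, 547, 608
Mean correct RT = 4771/9 = 530.1111 ms
Proportion correct = 9/11
IES = 530.1111 / (9/11) = 647.914 ms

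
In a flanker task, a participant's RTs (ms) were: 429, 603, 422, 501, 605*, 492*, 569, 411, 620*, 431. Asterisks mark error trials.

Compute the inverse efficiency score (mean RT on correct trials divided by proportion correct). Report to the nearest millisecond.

Correct trials (n=7): 429, 603, 422, 501, 569, 411, 431
Mean correct RT = 3366/7 = 480.8571 ms
Proportion correct = 7/10
IES = 480.8571 / (7/10) = 686.939 ms

687 ms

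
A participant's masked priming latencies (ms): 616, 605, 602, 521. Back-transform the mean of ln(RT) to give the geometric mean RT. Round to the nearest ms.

585 ms

ln(RT): 6.4232, 6.4052, 6.4003, 6.2558
Mean ln(RT) = 25.4845/4 = 6.37112
Geometric mean = exp(6.37112) = 584.71 ms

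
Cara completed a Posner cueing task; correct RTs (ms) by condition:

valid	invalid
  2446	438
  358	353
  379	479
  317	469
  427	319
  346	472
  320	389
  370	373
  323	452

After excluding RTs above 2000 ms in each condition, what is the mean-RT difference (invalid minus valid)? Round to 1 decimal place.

valid: exclude 2446
M(valid) = 2840/8 = 355.000
M(invalid) = 3744/9 = 416.000
Difference = 416.000 − 355.000 = 61.000 ms

61.0 ms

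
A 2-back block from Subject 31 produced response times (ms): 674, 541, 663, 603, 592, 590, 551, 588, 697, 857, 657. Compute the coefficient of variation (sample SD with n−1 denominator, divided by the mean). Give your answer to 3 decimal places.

n = 11, Σ = 7013, M = 637.5455
Σ(x−M)² = 78844.727; s = √(78844.727/10) = 88.7946
CV = 88.7946 / 637.5455 = 0.13928

0.139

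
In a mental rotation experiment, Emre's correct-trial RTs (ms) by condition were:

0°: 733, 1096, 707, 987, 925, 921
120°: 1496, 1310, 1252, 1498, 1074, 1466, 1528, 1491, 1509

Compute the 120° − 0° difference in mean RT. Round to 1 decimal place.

507.8 ms

M(0°) = 5369/6 = 894.833
M(120°) = 12624/9 = 1402.667
Difference = 1402.667 − 894.833 = 507.833 ms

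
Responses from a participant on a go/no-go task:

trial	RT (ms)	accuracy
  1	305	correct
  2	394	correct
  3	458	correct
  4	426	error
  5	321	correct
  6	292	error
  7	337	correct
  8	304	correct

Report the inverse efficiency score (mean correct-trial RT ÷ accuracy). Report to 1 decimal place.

470.9 ms

Correct trials (n=6): 305, 394, 458, 321, 337, 304
Mean correct RT = 2119/6 = 353.1667 ms
Proportion correct = 6/8
IES = 353.1667 / (6/8) = 470.889 ms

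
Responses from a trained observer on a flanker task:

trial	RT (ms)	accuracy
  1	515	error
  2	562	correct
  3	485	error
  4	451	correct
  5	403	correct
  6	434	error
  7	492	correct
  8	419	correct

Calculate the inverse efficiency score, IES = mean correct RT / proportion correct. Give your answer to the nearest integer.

Correct trials (n=5): 562, 451, 403, 492, 419
Mean correct RT = 2327/5 = 465.4000 ms
Proportion correct = 5/8
IES = 465.4000 / (5/8) = 744.640 ms

745 ms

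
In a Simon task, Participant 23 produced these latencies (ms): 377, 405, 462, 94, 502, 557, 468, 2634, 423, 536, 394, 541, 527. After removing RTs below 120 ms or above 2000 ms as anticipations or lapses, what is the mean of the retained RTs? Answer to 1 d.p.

Excluded: 94, 2634
Retained (n=11): Σ = 5192
Mean = 5192/11 = 472.0000

472.0 ms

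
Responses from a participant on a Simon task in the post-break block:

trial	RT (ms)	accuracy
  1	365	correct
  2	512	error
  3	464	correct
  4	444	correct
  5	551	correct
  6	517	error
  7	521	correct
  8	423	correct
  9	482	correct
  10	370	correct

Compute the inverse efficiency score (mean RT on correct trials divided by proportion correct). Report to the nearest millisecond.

566 ms

Correct trials (n=8): 365, 464, 444, 551, 521, 423, 482, 370
Mean correct RT = 3620/8 = 452.5000 ms
Proportion correct = 8/10
IES = 452.5000 / (8/10) = 565.625 ms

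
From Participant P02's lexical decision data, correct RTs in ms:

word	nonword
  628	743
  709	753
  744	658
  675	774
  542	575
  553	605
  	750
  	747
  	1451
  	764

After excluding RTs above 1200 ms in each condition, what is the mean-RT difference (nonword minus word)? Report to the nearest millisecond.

66 ms

nonword: exclude 1451
M(word) = 3851/6 = 641.833
M(nonword) = 6369/9 = 707.667
Difference = 707.667 − 641.833 = 65.833 ms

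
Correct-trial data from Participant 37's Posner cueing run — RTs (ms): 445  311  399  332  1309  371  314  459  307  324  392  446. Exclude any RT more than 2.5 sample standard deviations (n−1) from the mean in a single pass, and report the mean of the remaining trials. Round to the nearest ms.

373 ms

n = 12, ΣRT = 5409, M = 450.750
Σ(x−M)² = 838268.25; s = √(838268.25/11) = 276.055
Cutoffs: 450.750 ± 2.5·276.055 → [-239.4, 1140.9]
Outside: 1309 → excluded.
Retained (n=11): Σ = 4100, mean = 4100/11 = 372.727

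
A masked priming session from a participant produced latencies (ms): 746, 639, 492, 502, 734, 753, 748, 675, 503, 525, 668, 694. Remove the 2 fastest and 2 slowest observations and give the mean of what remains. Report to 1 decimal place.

Sorted: 492, 502, 503, 525, 639, 668, 675, 694, 734, 746, 748, 753
Drop lowest 2 (492, 502) and highest 2 (748, 753)
Remaining (n=8): Σ = 5184, mean = 5184/8 = 648.000

648.0 ms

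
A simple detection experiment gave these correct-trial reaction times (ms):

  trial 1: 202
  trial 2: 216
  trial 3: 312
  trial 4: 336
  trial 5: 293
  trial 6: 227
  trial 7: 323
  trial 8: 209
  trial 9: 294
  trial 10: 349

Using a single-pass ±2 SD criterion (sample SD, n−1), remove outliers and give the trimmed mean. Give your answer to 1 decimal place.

276.1 ms

n = 10, ΣRT = 2761, M = 276.100
Σ(x−M)² = 29012.90; s = √(29012.90/9) = 56.777
Cutoffs: 276.100 ± 2·56.777 → [162.5, 389.7]
No RTs fall outside the cutoffs; all 10 retained. Mean = 2761/10 = 276.100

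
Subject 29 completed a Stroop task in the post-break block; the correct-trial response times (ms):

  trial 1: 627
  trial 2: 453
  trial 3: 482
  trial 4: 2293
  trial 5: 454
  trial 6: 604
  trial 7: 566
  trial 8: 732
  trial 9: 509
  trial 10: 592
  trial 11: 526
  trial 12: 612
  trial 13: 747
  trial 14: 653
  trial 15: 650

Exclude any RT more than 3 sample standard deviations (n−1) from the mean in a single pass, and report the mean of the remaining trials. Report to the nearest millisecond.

n = 15, ΣRT = 10500, M = 700.000
Σ(x−M)² = 2833306.00; s = √(2833306.00/14) = 449.866
Cutoffs: 700.000 ± 3·449.866 → [-649.6, 2049.6]
Outside: 2293 → excluded.
Retained (n=14): Σ = 8207, mean = 8207/14 = 586.214

586 ms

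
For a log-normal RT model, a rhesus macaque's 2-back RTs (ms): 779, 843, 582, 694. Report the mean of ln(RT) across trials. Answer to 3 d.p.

ln(RT): 6.6580, 6.7370, 6.3665, 6.5425
Σ ln(RT) = 26.3039
Mean = 26.3039/4 = 6.57598

6.576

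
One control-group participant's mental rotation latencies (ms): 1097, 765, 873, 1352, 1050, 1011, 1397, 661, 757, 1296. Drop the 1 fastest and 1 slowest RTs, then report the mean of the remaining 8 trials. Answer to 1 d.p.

Sorted: 661, 757, 765, 873, 1011, 1050, 1097, 1296, 1352, 1397
Drop lowest 1 (661) and highest 1 (1397)
Remaining (n=8): Σ = 8201, mean = 8201/8 = 1025.125

1025.1 ms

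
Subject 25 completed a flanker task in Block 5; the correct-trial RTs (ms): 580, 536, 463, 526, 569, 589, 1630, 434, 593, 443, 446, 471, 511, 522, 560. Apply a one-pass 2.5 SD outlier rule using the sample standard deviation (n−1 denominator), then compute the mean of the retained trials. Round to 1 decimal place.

n = 15, ΣRT = 8873, M = 591.533
Σ(x−M)² = 1197863.73; s = √(1197863.73/14) = 292.509
Cutoffs: 591.533 ± 2.5·292.509 → [-139.7, 1322.8]
Outside: 1630 → excluded.
Retained (n=14): Σ = 7243, mean = 7243/14 = 517.357

517.4 ms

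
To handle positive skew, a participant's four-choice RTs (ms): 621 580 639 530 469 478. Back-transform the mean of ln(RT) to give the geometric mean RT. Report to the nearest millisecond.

549 ms

ln(RT): 6.4313, 6.3630, 6.4599, 6.2729, 6.1506, 6.1696
Mean ln(RT) = 37.8474/6 = 6.30789
Geometric mean = exp(6.30789) = 548.89 ms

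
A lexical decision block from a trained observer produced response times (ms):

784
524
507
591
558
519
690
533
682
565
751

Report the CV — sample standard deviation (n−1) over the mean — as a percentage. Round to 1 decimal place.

16.3%

n = 11, Σ = 6704, M = 609.4545
Σ(x−M)² = 99042.727; s = √(99042.727/10) = 99.5202
CV = 99.5202 / 609.4545 = 0.16329 = 16.329%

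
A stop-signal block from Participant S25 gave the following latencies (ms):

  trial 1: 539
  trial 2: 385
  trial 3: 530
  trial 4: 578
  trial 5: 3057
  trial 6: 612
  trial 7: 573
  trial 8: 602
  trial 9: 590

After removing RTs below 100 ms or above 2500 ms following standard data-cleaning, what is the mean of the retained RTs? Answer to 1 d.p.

Excluded: 3057
Retained (n=8): Σ = 4409
Mean = 4409/8 = 551.1250

551.1 ms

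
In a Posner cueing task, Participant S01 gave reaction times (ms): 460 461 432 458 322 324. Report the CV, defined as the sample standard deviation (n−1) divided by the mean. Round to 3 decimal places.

n = 6, Σ = 2457, M = 409.5000
Σ(x−M)² = 23027.500; s = √(23027.500/5) = 67.8638
CV = 67.8638 / 409.5000 = 0.16572

0.166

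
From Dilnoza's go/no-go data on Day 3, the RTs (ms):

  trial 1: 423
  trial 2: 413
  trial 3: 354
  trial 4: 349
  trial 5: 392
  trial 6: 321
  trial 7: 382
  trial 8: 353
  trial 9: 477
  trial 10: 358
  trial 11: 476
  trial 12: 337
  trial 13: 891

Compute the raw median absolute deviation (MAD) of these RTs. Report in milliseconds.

33 ms

Sorted: 321, 337, 349, 353, 354, 358, 382, 392, 413, 423, 476, 477, 891 → median = 382
|x − 382|: 41, 31, 28, 33, 10, 61, 0, 29, 95, 24, 94, 45, 509
Sorted deviations: 0, 10, 24, 28, 29, 31, 33, 41, 45, 61, 94, 95, 509 → MAD = 33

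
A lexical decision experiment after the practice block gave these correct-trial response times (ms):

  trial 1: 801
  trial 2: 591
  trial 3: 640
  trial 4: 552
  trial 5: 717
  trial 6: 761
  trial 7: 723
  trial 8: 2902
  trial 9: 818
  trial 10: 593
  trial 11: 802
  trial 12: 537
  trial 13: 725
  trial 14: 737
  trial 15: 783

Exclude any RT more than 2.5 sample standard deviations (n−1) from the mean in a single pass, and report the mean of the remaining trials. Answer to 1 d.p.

n = 15, ΣRT = 12682, M = 845.467
Σ(x−M)² = 4654749.73; s = √(4654749.73/14) = 576.613
Cutoffs: 845.467 ± 2.5·576.613 → [-596.1, 2287.0]
Outside: 2902 → excluded.
Retained (n=14): Σ = 9780, mean = 9780/14 = 698.571

698.6 ms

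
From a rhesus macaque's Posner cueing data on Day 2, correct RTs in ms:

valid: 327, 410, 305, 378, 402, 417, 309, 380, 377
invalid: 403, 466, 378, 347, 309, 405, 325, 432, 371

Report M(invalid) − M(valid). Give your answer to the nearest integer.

15 ms

M(valid) = 3305/9 = 367.222
M(invalid) = 3436/9 = 381.778
Difference = 381.778 − 367.222 = 14.556 ms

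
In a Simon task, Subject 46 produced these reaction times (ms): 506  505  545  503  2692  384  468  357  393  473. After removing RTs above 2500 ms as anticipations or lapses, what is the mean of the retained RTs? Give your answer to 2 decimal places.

459.33 ms

Excluded: 2692
Retained (n=9): Σ = 4134
Mean = 4134/9 = 459.3333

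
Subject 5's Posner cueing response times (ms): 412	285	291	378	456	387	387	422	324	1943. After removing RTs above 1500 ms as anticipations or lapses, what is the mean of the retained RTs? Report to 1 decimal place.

Excluded: 1943
Retained (n=9): Σ = 3342
Mean = 3342/9 = 371.3333

371.3 ms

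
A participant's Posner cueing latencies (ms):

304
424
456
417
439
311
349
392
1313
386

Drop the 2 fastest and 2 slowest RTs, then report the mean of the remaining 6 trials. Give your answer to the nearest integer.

401 ms

Sorted: 304, 311, 349, 386, 392, 417, 424, 439, 456, 1313
Drop lowest 2 (304, 311) and highest 2 (456, 1313)
Remaining (n=6): Σ = 2407, mean = 2407/6 = 401.167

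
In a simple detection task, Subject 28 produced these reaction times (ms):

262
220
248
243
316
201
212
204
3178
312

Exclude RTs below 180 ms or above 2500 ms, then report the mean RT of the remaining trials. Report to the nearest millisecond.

246 ms

Excluded: 3178
Retained (n=9): Σ = 2218
Mean = 2218/9 = 246.4444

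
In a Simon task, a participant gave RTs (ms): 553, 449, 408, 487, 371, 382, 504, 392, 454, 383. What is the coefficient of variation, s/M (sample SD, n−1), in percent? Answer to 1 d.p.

14.0%

n = 10, Σ = 4383, M = 438.3000
Σ(x−M)² = 34024.100; s = √(34024.100/9) = 61.4854
CV = 61.4854 / 438.3000 = 0.14028 = 14.028%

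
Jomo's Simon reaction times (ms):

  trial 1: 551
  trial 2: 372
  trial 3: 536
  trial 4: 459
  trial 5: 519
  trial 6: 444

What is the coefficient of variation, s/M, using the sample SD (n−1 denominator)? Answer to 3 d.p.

0.142

n = 6, Σ = 2881, M = 480.1667
Σ(x−M)² = 23098.833; s = √(23098.833/5) = 67.9689
CV = 67.9689 / 480.1667 = 0.14155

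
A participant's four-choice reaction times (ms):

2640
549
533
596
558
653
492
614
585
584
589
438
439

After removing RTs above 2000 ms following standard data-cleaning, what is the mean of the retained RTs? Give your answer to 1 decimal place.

552.5 ms

Excluded: 2640
Retained (n=12): Σ = 6630
Mean = 6630/12 = 552.5000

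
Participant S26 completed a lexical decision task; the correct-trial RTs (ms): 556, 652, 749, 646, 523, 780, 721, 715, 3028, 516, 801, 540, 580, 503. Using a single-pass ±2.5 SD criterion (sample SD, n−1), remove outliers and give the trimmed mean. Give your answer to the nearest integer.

n = 14, ΣRT = 11310, M = 807.857
Σ(x−M)² = 5446337.71; s = √(5446337.71/13) = 647.263
Cutoffs: 807.857 ± 2.5·647.263 → [-810.3, 2426.0]
Outside: 3028 → excluded.
Retained (n=13): Σ = 8282, mean = 8282/13 = 637.077

637 ms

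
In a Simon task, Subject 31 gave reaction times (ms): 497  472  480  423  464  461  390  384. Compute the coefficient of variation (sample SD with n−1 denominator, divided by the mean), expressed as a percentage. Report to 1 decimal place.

9.5%

n = 8, Σ = 3571, M = 446.3750
Σ(x−M)² = 12489.875; s = √(12489.875/7) = 42.2406
CV = 42.2406 / 446.3750 = 0.09463 = 9.463%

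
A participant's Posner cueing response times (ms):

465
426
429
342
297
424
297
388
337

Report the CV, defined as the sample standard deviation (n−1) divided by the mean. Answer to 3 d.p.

0.164

n = 9, Σ = 3405, M = 378.3333
Σ(x−M)² = 30788.000; s = √(30788.000/8) = 62.0363
CV = 62.0363 / 378.3333 = 0.16397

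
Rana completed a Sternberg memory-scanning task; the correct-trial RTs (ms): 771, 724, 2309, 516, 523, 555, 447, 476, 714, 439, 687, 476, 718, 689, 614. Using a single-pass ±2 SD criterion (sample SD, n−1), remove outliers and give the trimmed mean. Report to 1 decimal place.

596.4 ms

n = 15, ΣRT = 10658, M = 710.533
Σ(x−M)² = 2919731.73; s = √(2919731.73/14) = 456.675
Cutoffs: 710.533 ± 2·456.675 → [-202.8, 1623.9]
Outside: 2309 → excluded.
Retained (n=14): Σ = 8349, mean = 8349/14 = 596.357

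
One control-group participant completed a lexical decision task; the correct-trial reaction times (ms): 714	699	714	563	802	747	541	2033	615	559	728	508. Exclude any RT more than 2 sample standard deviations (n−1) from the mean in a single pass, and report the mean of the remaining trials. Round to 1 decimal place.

653.6 ms

n = 12, ΣRT = 9223, M = 768.583
Σ(x−M)² = 1842254.92; s = √(1842254.92/11) = 409.240
Cutoffs: 768.583 ± 2·409.240 → [-49.9, 1587.1]
Outside: 2033 → excluded.
Retained (n=11): Σ = 7190, mean = 7190/11 = 653.636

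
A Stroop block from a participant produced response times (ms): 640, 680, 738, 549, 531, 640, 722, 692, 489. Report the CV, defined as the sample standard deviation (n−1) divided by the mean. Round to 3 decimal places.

0.140

n = 9, Σ = 5681, M = 631.2222
Σ(x−M)² = 62901.556; s = √(62901.556/8) = 88.6718
CV = 88.6718 / 631.2222 = 0.14048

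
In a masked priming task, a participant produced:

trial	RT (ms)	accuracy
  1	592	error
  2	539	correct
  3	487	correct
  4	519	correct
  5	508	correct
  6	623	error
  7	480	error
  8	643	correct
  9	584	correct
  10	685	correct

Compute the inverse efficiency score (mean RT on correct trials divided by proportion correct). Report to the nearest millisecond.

809 ms

Correct trials (n=7): 539, 487, 519, 508, 643, 584, 685
Mean correct RT = 3965/7 = 566.4286 ms
Proportion correct = 7/10
IES = 566.4286 / (7/10) = 809.184 ms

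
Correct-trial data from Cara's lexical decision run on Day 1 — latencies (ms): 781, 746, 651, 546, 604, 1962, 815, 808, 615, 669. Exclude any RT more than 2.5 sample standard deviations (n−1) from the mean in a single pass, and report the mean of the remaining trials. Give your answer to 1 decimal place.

n = 10, ΣRT = 8197, M = 819.700
Σ(x−M)² = 1526448.10; s = √(1526448.10/9) = 411.832
Cutoffs: 819.700 ± 2.5·411.832 → [-209.9, 1849.3]
Outside: 1962 → excluded.
Retained (n=9): Σ = 6235, mean = 6235/9 = 692.778

692.8 ms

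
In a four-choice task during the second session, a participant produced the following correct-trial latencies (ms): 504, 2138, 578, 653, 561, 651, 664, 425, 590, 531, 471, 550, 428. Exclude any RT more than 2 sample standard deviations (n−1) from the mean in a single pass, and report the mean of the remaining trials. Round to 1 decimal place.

n = 13, ΣRT = 8744, M = 672.615
Σ(x−M)² = 2401833.08; s = √(2401833.08/12) = 447.384
Cutoffs: 672.615 ± 2·447.384 → [-222.2, 1567.4]
Outside: 2138 → excluded.
Retained (n=12): Σ = 6606, mean = 6606/12 = 550.500

550.5 ms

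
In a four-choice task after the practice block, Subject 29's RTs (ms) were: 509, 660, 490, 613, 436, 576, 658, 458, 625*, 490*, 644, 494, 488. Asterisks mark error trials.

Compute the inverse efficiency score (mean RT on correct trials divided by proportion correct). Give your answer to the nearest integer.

Correct trials (n=11): 509, 660, 490, 613, 436, 576, 658, 458, 644, 494, 488
Mean correct RT = 6026/11 = 547.8182 ms
Proportion correct = 11/13
IES = 547.8182 / (11/13) = 647.421 ms

647 ms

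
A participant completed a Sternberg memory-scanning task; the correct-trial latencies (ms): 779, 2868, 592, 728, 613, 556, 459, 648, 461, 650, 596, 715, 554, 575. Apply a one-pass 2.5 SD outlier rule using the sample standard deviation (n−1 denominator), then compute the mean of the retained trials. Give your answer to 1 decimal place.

n = 14, ΣRT = 10794, M = 771.000
Σ(x−M)² = 4845032.00; s = √(4845032.00/13) = 610.487
Cutoffs: 771.000 ± 2.5·610.487 → [-755.2, 2297.2]
Outside: 2868 → excluded.
Retained (n=13): Σ = 7926, mean = 7926/13 = 609.692

609.7 ms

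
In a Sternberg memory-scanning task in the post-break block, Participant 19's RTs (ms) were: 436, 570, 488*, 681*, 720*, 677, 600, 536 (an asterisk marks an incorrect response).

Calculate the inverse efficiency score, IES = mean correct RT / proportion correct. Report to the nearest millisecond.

Correct trials (n=5): 436, 570, 677, 600, 536
Mean correct RT = 2819/5 = 563.8000 ms
Proportion correct = 5/8
IES = 563.8000 / (5/8) = 902.080 ms

902 ms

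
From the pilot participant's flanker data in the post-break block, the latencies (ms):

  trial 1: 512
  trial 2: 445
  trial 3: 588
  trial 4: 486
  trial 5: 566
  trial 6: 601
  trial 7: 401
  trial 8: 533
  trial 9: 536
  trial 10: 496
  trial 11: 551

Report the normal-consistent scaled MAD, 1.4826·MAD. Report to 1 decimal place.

Sorted: 401, 445, 486, 496, 512, 533, 536, 551, 566, 588, 601 → median = 533
|x − 533| sorted: 0, 3, 18, 21, 33, 37, 47, 55, 68, 88, 132 → MAD = 37
Robust SD ≈ 1.4826 × 37 = 54.856

54.9 ms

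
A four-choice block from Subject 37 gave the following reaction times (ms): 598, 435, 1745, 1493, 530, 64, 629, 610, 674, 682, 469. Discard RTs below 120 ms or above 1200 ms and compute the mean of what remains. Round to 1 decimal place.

578.4 ms

Excluded: 64, 1493, 1745
Retained (n=8): Σ = 4627
Mean = 4627/8 = 578.3750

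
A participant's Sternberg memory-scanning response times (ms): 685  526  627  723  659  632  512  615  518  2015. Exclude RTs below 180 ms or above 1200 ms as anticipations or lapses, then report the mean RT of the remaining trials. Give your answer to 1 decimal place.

Excluded: 2015
Retained (n=9): Σ = 5497
Mean = 5497/9 = 610.7778

610.8 ms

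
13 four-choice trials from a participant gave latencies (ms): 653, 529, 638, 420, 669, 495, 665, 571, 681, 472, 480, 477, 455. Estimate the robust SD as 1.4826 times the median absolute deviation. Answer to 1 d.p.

109.7 ms

Sorted: 420, 455, 472, 477, 480, 495, 529, 571, 638, 653, 665, 669, 681 → median = 529
|x − 529| sorted: 0, 34, 42, 49, 52, 57, 74, 109, 109, 124, 136, 140, 152 → MAD = 74
Robust SD ≈ 1.4826 × 74 = 109.712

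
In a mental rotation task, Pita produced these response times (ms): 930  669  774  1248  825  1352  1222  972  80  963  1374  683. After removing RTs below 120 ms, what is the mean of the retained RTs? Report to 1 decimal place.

Excluded: 80
Retained (n=11): Σ = 11012
Mean = 11012/11 = 1001.0909

1001.1 ms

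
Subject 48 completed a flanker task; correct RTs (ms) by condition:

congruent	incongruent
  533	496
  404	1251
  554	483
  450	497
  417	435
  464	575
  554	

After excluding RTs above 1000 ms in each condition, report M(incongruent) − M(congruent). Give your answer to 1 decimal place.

incongruent: exclude 1251
M(congruent) = 3376/7 = 482.286
M(incongruent) = 2486/5 = 497.200
Difference = 497.200 − 482.286 = 14.914 ms

14.9 ms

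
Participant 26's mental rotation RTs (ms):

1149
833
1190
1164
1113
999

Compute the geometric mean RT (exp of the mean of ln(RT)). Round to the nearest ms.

1067 ms

ln(RT): 7.0466, 6.7250, 7.0817, 7.0596, 7.0148, 6.9068
Mean ln(RT) = 41.8346/6 = 6.97243
Geometric mean = exp(6.97243) = 1066.81 ms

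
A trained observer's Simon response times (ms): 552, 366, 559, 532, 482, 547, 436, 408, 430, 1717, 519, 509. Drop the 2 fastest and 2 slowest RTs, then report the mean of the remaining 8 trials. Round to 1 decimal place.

Sorted: 366, 408, 430, 436, 482, 509, 519, 532, 547, 552, 559, 1717
Drop lowest 2 (366, 408) and highest 2 (559, 1717)
Remaining (n=8): Σ = 4007, mean = 4007/8 = 500.875

500.9 ms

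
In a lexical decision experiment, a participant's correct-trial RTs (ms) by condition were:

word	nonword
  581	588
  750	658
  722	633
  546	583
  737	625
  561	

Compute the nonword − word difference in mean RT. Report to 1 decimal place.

M(word) = 3897/6 = 649.500
M(nonword) = 3087/5 = 617.400
Difference = 617.400 − 649.500 = -32.100 ms

-32.1 ms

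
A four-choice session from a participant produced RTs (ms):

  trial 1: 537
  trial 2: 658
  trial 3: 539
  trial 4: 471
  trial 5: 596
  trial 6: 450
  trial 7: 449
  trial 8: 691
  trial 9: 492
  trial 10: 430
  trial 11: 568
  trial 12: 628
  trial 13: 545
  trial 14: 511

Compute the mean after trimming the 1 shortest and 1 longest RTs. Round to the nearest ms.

537 ms

Sorted: 430, 449, 450, 471, 492, 511, 537, 539, 545, 568, 596, 628, 658, 691
Drop lowest 1 (430) and highest 1 (691)
Remaining (n=12): Σ = 6444, mean = 6444/12 = 537.000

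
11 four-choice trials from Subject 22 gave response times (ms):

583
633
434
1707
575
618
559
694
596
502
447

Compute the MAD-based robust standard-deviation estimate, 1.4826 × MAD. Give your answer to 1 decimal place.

Sorted: 434, 447, 502, 559, 575, 583, 596, 618, 633, 694, 1707 → median = 583
|x − 583| sorted: 0, 8, 13, 24, 35, 50, 81, 111, 136, 149, 1124 → MAD = 50
Robust SD ≈ 1.4826 × 50 = 74.130

74.1 ms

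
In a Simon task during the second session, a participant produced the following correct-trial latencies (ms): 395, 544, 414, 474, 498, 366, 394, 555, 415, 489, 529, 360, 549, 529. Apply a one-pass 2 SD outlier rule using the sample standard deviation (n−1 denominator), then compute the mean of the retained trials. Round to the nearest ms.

465 ms

n = 14, ΣRT = 6511, M = 465.071
Σ(x−M)² = 67202.93; s = √(67202.93/13) = 71.899
Cutoffs: 465.071 ± 2·71.899 → [321.3, 608.9]
No RTs fall outside the cutoffs; all 14 retained. Mean = 6511/14 = 465.071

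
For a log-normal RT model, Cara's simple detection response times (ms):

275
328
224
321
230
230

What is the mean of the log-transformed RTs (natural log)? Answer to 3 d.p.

ln(RT): 5.6168, 5.7930, 5.4116, 5.7714, 5.4381, 5.4381
Σ ln(RT) = 33.4690
Mean = 33.4690/6 = 5.57817

5.578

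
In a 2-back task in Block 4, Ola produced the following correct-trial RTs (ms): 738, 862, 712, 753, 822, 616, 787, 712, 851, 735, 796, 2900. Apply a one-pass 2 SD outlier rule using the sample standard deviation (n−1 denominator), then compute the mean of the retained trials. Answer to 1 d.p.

n = 12, ΣRT = 11284, M = 940.333
Σ(x−M)² = 4240414.67; s = √(4240414.67/11) = 620.880
Cutoffs: 940.333 ± 2·620.880 → [-301.4, 2182.1]
Outside: 2900 → excluded.
Retained (n=11): Σ = 8384, mean = 8384/11 = 762.182

762.2 ms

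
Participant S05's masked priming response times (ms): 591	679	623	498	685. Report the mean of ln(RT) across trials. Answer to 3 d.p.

6.415

ln(RT): 6.3818, 6.5206, 6.4345, 6.2106, 6.5294
Σ ln(RT) = 32.0770
Mean = 32.0770/5 = 6.41540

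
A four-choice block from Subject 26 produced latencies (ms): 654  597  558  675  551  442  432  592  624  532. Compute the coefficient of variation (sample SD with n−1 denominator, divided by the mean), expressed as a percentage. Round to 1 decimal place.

14.4%

n = 10, Σ = 5657, M = 565.7000
Σ(x−M)² = 59402.100; s = √(59402.100/9) = 81.2418
CV = 81.2418 / 565.7000 = 0.14361 = 14.361%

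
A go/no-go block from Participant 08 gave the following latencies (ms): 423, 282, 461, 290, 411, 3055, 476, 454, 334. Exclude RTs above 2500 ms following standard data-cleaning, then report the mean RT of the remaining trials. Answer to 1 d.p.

391.4 ms

Excluded: 3055
Retained (n=8): Σ = 3131
Mean = 3131/8 = 391.3750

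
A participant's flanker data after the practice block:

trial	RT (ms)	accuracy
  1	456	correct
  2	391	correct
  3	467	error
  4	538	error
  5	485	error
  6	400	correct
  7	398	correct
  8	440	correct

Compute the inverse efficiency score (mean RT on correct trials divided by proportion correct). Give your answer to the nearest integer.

667 ms

Correct trials (n=5): 456, 391, 400, 398, 440
Mean correct RT = 2085/5 = 417.0000 ms
Proportion correct = 5/8
IES = 417.0000 / (5/8) = 667.200 ms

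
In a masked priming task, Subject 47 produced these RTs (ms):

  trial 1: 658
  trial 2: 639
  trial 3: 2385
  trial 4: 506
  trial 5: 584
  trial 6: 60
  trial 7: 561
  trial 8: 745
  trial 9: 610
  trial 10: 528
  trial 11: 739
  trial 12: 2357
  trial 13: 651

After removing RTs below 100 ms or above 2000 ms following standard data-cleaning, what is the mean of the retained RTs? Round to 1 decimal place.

622.1 ms

Excluded: 60, 2357, 2385
Retained (n=10): Σ = 6221
Mean = 6221/10 = 622.1000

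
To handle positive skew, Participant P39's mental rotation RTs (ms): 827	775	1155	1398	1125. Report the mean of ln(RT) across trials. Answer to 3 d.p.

6.938

ln(RT): 6.7178, 6.6529, 7.0519, 7.2428, 7.0255
Σ ln(RT) = 34.6909
Mean = 34.6909/5 = 6.93817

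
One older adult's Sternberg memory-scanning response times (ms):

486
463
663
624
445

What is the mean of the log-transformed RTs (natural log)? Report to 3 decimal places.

6.271

ln(RT): 6.1862, 6.1377, 6.4968, 6.4362, 6.0981
Σ ln(RT) = 31.3549
Mean = 31.3549/5 = 6.27099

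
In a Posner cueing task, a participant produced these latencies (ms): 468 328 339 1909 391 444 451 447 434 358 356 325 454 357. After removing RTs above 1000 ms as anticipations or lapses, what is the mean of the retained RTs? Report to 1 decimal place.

396.3 ms

Excluded: 1909
Retained (n=13): Σ = 5152
Mean = 5152/13 = 396.3077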